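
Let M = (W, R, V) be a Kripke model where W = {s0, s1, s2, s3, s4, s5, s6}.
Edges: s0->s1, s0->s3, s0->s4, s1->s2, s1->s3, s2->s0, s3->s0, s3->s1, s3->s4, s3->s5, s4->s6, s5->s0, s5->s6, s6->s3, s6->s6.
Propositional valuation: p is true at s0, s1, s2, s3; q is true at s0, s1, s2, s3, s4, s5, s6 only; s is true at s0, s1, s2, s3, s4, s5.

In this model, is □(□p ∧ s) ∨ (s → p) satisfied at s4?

At s4: □(□p ∧ s) is false, s → p is false, so □(□p ∧ s) ∨ (s → p) is false.
  At s4: □(□p ∧ s) requires □p ∧ s at every successor {s6}.
    □p ∧ s fails at s6, so □(□p ∧ s) is false at s4.
      At s6: □p is false, s is false, so □p ∧ s is false.

No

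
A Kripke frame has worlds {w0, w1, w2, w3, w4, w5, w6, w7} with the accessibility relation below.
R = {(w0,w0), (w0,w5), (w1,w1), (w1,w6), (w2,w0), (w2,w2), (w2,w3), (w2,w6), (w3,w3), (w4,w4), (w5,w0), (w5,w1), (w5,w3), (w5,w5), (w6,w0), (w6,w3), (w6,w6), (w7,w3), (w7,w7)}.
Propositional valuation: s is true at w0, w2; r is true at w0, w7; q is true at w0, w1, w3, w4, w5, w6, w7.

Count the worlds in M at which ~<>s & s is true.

0

Let φ = ~<>s & s. Evaluate φ at each world:
  w0 (successors {w0, w5}): φ is false.
  w1 (successors {w1, w6}): φ is false.
  w2 (successors {w0, w2, w3, w6}): φ is false.
  w3 (successors {w3}): φ is false.
  w4 (successors {w4}): φ is false.
  w5 (successors {w0, w1, w3, w5}): φ is false.
  w6 (successors {w0, w3, w6}): φ is false.
  w7 (successors {w3, w7}): φ is false.
For instance, at w6:
  At w6: ~<>s is false, s is false, so ~<>s & s is false.
    At w6: <>s is true, so ~<>s is false.
      At w6: <>s requires s at some successor in {w0, w3, w6}.
        s holds at w0, so <>s is true at w6.
Satisfying worlds: none.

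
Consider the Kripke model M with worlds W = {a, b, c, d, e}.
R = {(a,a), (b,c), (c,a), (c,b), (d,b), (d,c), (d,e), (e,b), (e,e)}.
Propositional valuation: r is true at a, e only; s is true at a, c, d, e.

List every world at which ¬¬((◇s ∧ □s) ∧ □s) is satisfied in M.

a, b

Let φ = ¬¬((◇s ∧ □s) ∧ □s). Evaluate φ at each world:
  a (successors {a}): φ is true.
  b (successors {c}): φ is true.
  c (successors {a, b}): φ is false.
  d (successors {b, c, e}): φ is false.
  e (successors {b, e}): φ is false.
For instance, at b:
  At b: ¬((◇s ∧ □s) ∧ □s) is false, so ¬¬((◇s ∧ □s) ∧ □s) is true.
    At b: (◇s ∧ □s) ∧ □s is true, so ¬((◇s ∧ □s) ∧ □s) is false.
      At b: ◇s ∧ □s is true, □s is true, so (◇s ∧ □s) ∧ □s is true.
Satisfying worlds: {a, b}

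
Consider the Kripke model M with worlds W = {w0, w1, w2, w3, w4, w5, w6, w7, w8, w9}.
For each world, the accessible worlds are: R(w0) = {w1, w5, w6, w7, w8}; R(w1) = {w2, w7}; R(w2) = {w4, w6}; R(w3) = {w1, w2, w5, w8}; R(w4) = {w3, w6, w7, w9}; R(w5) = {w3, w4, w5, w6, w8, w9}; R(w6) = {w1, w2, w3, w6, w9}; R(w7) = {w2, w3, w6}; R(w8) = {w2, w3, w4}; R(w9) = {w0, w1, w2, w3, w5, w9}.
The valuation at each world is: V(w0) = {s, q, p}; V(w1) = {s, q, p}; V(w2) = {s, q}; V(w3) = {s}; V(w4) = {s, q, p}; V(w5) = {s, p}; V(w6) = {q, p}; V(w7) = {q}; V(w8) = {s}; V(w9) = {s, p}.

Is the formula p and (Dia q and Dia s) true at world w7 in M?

At w7: p is false, Dia q and Dia s is true, so p and (Dia q and Dia s) is false.
  At w7: Dia q is true, Dia s is true, so Dia q and Dia s is true.
    At w7: Dia q requires q at some successor in {w2, w3, w6}.
      q holds at w2, so Dia q is true at w7.
    At w7: Dia s requires s at some successor in {w2, w3, w6}.
      s holds at w2, so Dia s is true at w7.

No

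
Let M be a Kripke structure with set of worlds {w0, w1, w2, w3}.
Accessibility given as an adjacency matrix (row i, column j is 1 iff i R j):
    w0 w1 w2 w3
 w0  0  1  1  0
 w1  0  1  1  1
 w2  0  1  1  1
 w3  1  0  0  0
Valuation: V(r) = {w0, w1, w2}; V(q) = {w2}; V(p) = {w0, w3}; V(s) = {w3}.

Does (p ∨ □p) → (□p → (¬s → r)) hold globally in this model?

Yes

Let φ = (p ∨ □p) → (□p → (¬s → r)). Evaluate φ at each world:
  w0 (successors {w1, w2}): φ is true.
  w1 (successors {w1, w2, w3}): φ is true.
  w2 (successors {w1, w2, w3}): φ is true.
  w3 (successors {w0}): φ is true.
For instance, at w3:
  At w3: p ∨ □p is true, □p → (¬s → r) is true, so (p ∨ □p) → (□p → (¬s → r)) is true.
    At w3: p is true, □p is true, so p ∨ □p is true.
      At w3: □p requires p at every successor {w0}.
        At w0: p is true.
      So □p is true at w3.
    At w3: □p is true, ¬s → r is true, so □p → (¬s → r) is true.
      At w3: □p requires p at every successor {w0}.
        At w0: p is true.
      So □p is true at w3.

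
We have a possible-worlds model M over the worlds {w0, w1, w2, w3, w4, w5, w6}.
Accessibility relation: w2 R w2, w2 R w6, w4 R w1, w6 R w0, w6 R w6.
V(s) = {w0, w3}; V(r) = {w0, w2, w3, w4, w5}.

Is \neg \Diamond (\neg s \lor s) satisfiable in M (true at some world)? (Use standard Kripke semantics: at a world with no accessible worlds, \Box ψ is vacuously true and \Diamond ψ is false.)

Yes

Let φ = \neg \Diamond (\neg s \lor s). Evaluate φ at each world:
  w0 (successors ∅): φ is true.
  w1 (successors ∅): φ is true.
  w2 (successors {w2, w6}): φ is false.
  w3 (successors ∅): φ is true.
  w4 (successors {w1}): φ is false.
  w5 (successors ∅): φ is true.
  w6 (successors {w0, w6}): φ is false.
Detail at w0 (witness):
  At w0: \Diamond (\neg s \lor s) is false, so \neg \Diamond (\neg s \lor s) is true.
    At w0: no accessible worlds, so \Diamond (\neg s \lor s) is false.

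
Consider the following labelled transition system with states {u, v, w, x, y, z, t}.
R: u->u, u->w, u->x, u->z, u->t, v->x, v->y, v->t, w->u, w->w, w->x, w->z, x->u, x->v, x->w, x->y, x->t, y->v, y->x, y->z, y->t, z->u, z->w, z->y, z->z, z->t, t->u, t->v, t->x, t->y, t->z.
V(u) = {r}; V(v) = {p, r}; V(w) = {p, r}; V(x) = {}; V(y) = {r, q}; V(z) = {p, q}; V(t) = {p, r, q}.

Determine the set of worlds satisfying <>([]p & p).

none

Let φ = <>([]p & p). Evaluate φ at each world:
  u (successors {u, w, x, z, t}): φ is false.
  v (successors {x, y, t}): φ is false.
  w (successors {u, w, x, z}): φ is false.
  x (successors {u, v, w, y, t}): φ is false.
  y (successors {v, x, z, t}): φ is false.
  z (successors {u, w, y, z, t}): φ is false.
  t (successors {u, v, x, y, z}): φ is false.
For instance, at w:
  At w: <>([]p & p) requires []p & p at some successor in {u, w, x, z}.
    At u: []p & p is false.
    At w: []p & p is false.
    At x: []p & p is false.
    At z: []p & p is false.
  So <>([]p & p) is false at w.
Satisfying worlds: none.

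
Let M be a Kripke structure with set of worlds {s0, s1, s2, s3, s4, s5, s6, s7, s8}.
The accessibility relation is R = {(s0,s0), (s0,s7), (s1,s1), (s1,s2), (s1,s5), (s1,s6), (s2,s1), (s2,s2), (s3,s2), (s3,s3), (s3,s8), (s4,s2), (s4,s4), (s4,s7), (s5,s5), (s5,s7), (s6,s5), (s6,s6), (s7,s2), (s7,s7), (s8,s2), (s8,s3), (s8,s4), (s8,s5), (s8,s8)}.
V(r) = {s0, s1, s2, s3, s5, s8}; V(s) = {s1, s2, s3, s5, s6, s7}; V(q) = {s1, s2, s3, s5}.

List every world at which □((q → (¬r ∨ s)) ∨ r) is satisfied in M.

Recall that □ψ holds at a world iff ψ holds at every accessible world, and ◇ψ holds iff ψ holds at some accessible world.
Let φ = □((q → (¬r ∨ s)) ∨ r). Evaluate φ at each world:
  s0 (successors {s0, s7}): φ is true.
  s1 (successors {s1, s2, s5, s6}): φ is true.
  s2 (successors {s1, s2}): φ is true.
  s3 (successors {s2, s3, s8}): φ is true.
  s4 (successors {s2, s4, s7}): φ is true.
  s5 (successors {s5, s7}): φ is true.
  s6 (successors {s5, s6}): φ is true.
  s7 (successors {s2, s7}): φ is true.
  s8 (successors {s2, s3, s4, s5, s8}): φ is true.
For instance, at s7:
  At s7: □((q → (¬r ∨ s)) ∨ r) requires (q → (¬r ∨ s)) ∨ r at every successor {s2, s7}.
    At s2: (q → (¬r ∨ s)) ∨ r is true.
    At s7: (q → (¬r ∨ s)) ∨ r is true.
  So □((q → (¬r ∨ s)) ∨ r) is true at s7.
Satisfying worlds: {s0, s1, s2, s3, s4, s5, s6, s7, s8}

s0, s1, s2, s3, s4, s5, s6, s7, s8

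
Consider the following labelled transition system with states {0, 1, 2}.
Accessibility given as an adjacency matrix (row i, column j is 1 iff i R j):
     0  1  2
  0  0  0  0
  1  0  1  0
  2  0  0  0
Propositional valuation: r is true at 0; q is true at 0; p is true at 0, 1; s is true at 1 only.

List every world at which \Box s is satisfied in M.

0, 1, 2

Let φ = \Box s. Evaluate φ at each world:
  0 (successors ∅): φ is true.
  1 (successors {1}): φ is true.
  2 (successors ∅): φ is true.
For instance, at 1:
  At 1: \Box s requires s at every successor {1}.
    At 1: s is true.
  So \Box s is true at 1.
Satisfying worlds: {0, 1, 2}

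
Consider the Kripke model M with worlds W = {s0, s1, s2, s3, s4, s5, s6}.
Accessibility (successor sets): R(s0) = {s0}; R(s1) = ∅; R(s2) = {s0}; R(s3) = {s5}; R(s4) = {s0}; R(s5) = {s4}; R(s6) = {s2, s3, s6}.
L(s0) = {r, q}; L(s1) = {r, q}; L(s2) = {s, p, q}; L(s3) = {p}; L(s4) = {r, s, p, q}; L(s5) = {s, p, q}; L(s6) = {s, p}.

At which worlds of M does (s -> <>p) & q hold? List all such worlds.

s0, s1, s5

Recall that <>ψ holds at a world iff ψ holds at some accessible world.
Let φ = (s -> <>p) & q. Evaluate φ at each world:
  s0 (successors {s0}): φ is true.
  s1 (successors ∅): φ is true.
  s2 (successors {s0}): φ is false.
  s3 (successors {s5}): φ is false.
  s4 (successors {s0}): φ is false.
  s5 (successors {s4}): φ is true.
  s6 (successors {s2, s3, s6}): φ is false.
For instance, at s0:
  At s0: s -> <>p is true, q is true, so (s -> <>p) & q is true.
    At s0: s is false, <>p is false, so s -> <>p is true.
      At s0: <>p requires p at some successor in {s0}.
        At s0: p is false.
      So <>p is false at s0.
Satisfying worlds: {s0, s1, s5}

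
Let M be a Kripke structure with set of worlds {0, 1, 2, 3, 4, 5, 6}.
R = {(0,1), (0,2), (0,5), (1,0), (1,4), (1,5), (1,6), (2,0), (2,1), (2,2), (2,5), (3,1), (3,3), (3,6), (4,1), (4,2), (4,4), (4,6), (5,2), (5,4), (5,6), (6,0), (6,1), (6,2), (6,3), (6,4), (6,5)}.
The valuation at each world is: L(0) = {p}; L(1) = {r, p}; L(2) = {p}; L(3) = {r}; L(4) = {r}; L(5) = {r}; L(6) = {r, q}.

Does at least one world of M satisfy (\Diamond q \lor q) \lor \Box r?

Recall that \Box ψ holds at a world iff ψ holds at every accessible world, and \Diamond ψ holds iff ψ holds at some accessible world.
Let φ = (\Diamond q \lor q) \lor \Box r. Evaluate φ at each world:
  0 (successors {1, 2, 5}): φ is false.
  1 (successors {0, 4, 5, 6}): φ is true.
  2 (successors {0, 1, 2, 5}): φ is false.
  3 (successors {1, 3, 6}): φ is true.
  4 (successors {1, 2, 4, 6}): φ is true.
  5 (successors {2, 4, 6}): φ is true.
  6 (successors {0, 1, 2, 3, 4, 5}): φ is true.
Detail at 1 (witness):
  At 1: \Diamond q \lor q is true, \Box r is false, so (\Diamond q \lor q) \lor \Box r is true.
    At 1: \Diamond q is true, q is false, so \Diamond q \lor q is true.
      At 1: \Diamond q requires q at some successor in {0, 4, 5, 6}.
        q holds at 6, so \Diamond q is true at 1.
    At 1: \Box r requires r at every successor {0, 4, 5, 6}.
      r fails at 0, so \Box r is false at 1.

Yes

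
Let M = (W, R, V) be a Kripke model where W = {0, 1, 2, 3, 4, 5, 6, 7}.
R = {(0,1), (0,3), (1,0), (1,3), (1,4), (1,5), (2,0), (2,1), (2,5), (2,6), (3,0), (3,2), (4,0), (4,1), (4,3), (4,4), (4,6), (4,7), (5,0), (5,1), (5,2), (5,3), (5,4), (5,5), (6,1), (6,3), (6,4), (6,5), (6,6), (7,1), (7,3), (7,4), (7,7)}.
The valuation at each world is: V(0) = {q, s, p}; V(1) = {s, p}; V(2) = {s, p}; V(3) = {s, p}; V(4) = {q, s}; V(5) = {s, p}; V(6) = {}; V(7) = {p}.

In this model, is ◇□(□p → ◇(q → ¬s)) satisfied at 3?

Recall that □ψ holds at a world iff ψ holds at every accessible world, and ◇ψ holds iff ψ holds at some accessible world.
At 3: ◇□(□p → ◇(q → ¬s)) requires □(□p → ◇(q → ¬s)) at some successor in {0, 2}.
  □(□p → ◇(q → ¬s)) holds at 0, so ◇□(□p → ◇(q → ¬s)) is true at 3.
    At 0: □(□p → ◇(q → ¬s)) requires □p → ◇(q → ¬s) at every successor {1, 3}.
      At 1: □p → ◇(q → ¬s) is true.
      At 3: □p → ◇(q → ¬s) is true.
    So □(□p → ◇(q → ¬s)) is true at 0.

Yes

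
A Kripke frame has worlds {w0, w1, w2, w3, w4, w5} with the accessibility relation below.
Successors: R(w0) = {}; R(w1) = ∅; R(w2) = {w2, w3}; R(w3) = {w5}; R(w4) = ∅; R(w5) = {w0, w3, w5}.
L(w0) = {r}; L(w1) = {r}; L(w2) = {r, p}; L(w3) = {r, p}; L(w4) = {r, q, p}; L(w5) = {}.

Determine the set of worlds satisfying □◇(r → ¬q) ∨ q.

w0, w1, w2, w3, w4

Let φ = □◇(r → ¬q) ∨ q. Evaluate φ at each world:
  w0 (successors ∅): φ is true.
  w1 (successors ∅): φ is true.
  w2 (successors {w2, w3}): φ is true.
  w3 (successors {w5}): φ is true.
  w4 (successors ∅): φ is true.
  w5 (successors {w0, w3, w5}): φ is false.
For instance, at w3:
  At w3: □◇(r → ¬q) is true, q is false, so □◇(r → ¬q) ∨ q is true.
    At w3: □◇(r → ¬q) requires ◇(r → ¬q) at every successor {w5}.
      At w5: ◇(r → ¬q) is true.
    So □◇(r → ¬q) is true at w3.
Satisfying worlds: {w0, w1, w2, w3, w4}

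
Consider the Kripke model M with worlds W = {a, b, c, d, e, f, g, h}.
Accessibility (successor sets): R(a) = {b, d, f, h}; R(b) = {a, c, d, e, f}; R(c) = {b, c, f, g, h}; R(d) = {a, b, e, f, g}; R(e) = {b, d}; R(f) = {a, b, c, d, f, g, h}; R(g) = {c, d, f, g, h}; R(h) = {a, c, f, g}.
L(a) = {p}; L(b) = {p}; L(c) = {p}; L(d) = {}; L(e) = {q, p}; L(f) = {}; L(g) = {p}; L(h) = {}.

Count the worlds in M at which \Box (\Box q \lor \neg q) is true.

Let φ = \Box (\Box q \lor \neg q). Evaluate φ at each world:
  a (successors {b, d, f, h}): φ is true.
  b (successors {a, c, d, e, f}): φ is false.
  c (successors {b, c, f, g, h}): φ is true.
  d (successors {a, b, e, f, g}): φ is false.
  e (successors {b, d}): φ is true.
  f (successors {a, b, c, d, f, g, h}): φ is true.
  g (successors {c, d, f, g, h}): φ is true.
  h (successors {a, c, f, g}): φ is true.
For instance, at d:
  At d: \Box (\Box q \lor \neg q) requires \Box q \lor \neg q at every successor {a, b, e, f, g}.
    \Box q \lor \neg q fails at e, so \Box (\Box q \lor \neg q) is false at d.
      At e: \Box q is false, \neg q is false, so \Box q \lor \neg q is false.
Satisfying worlds: {a, c, e, f, g, h}

6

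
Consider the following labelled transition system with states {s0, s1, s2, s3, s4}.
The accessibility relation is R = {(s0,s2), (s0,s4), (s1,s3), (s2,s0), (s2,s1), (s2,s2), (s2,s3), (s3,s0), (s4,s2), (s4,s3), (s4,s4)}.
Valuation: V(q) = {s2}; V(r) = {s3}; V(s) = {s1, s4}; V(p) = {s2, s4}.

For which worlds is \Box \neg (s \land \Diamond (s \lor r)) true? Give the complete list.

s1, s3

Let φ = \Box \neg (s \land \Diamond (s \lor r)). Evaluate φ at each world:
  s0 (successors {s2, s4}): φ is false.
  s1 (successors {s3}): φ is true.
  s2 (successors {s0, s1, s2, s3}): φ is false.
  s3 (successors {s0}): φ is true.
  s4 (successors {s2, s3, s4}): φ is false.
For instance, at s0:
  At s0: \Box \neg (s \land \Diamond (s \lor r)) requires \neg (s \land \Diamond (s \lor r)) at every successor {s2, s4}.
    \neg (s \land \Diamond (s \lor r)) fails at s4, so \Box \neg (s \land \Diamond (s \lor r)) is false at s0.
      At s4: s \land \Diamond (s \lor r) is true, so \neg (s \land \Diamond (s \lor r)) is false.
Satisfying worlds: {s1, s3}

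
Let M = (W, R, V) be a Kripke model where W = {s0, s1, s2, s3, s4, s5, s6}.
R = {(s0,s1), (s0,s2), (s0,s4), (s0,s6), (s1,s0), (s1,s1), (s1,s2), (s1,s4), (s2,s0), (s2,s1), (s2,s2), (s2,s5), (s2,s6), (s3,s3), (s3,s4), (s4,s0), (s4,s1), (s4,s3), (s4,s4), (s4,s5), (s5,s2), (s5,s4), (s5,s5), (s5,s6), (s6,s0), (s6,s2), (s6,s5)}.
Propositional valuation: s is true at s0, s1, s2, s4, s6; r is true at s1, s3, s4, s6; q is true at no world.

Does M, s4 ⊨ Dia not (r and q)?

Yes

At s4: Dia not (r and q) requires not (r and q) at some successor in {s0, s1, s3, s4, s5}.
  not (r and q) holds at s0, so Dia not (r and q) is true at s4.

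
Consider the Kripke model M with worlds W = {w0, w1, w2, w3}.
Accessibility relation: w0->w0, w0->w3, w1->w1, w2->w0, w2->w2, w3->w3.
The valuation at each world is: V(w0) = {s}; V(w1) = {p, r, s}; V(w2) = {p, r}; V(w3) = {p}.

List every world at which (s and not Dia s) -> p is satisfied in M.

Recall that Dia ψ holds at a world iff ψ holds at some accessible world.
Let φ = (s and not Dia s) -> p. Evaluate φ at each world:
  w0 (successors {w0, w3}): φ is true.
  w1 (successors {w1}): φ is true.
  w2 (successors {w0, w2}): φ is true.
  w3 (successors {w3}): φ is true.
For instance, at w3:
  At w3: s and not Dia s is false, p is true, so (s and not Dia s) -> p is true.
    At w3: s is false, not Dia s is true, so s and not Dia s is false.
      At w3: Dia s is false, so not Dia s is true.
Satisfying worlds: {w0, w1, w2, w3}

w0, w1, w2, w3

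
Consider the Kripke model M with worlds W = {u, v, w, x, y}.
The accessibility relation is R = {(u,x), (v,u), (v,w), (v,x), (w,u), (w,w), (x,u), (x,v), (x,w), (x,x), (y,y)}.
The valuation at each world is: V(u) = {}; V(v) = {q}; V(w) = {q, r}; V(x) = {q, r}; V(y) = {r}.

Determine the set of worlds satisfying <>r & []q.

Recall that []ψ holds at a world iff ψ holds at every accessible world, and <>ψ holds iff ψ holds at some accessible world.
Let φ = <>r & []q. Evaluate φ at each world:
  u (successors {x}): φ is true.
  v (successors {u, w, x}): φ is false.
  w (successors {u, w}): φ is false.
  x (successors {u, v, w, x}): φ is false.
  y (successors {y}): φ is false.
For instance, at w:
  At w: <>r is true, []q is false, so <>r & []q is false.
    At w: <>r requires r at some successor in {u, w}.
      r holds at w, so <>r is true at w.
    At w: []q requires q at every successor {u, w}.
      q fails at u, so []q is false at w.
Satisfying worlds: {u}

u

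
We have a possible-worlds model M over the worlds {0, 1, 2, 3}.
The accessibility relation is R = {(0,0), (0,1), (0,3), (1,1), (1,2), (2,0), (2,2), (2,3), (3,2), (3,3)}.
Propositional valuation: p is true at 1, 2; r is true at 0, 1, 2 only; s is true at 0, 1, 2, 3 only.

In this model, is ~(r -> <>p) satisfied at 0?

No

At 0: r -> <>p is true, so ~(r -> <>p) is false.
  At 0: r is true, <>p is true, so r -> <>p is true.
    At 0: <>p requires p at some successor in {0, 1, 3}.
      p holds at 1, so <>p is true at 0.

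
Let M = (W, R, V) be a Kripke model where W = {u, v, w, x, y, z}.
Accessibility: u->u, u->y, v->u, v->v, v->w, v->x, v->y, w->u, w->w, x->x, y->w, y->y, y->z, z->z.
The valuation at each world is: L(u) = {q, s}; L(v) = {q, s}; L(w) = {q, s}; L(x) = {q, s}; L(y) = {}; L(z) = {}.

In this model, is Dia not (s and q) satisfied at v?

Yes

At v: Dia not (s and q) requires not (s and q) at some successor in {u, v, w, x, y}.
  not (s and q) holds at y, so Dia not (s and q) is true at v.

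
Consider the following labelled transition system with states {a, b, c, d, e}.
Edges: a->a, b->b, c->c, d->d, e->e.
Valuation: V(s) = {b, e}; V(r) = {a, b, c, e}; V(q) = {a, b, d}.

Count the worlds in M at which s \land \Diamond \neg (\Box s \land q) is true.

1

Let φ = s \land \Diamond \neg (\Box s \land q). Evaluate φ at each world:
  a (successors {a}): φ is false.
  b (successors {b}): φ is false.
  c (successors {c}): φ is false.
  d (successors {d}): φ is false.
  e (successors {e}): φ is true.
For instance, at b:
  At b: s is true, \Diamond \neg (\Box s \land q) is false, so s \land \Diamond \neg (\Box s \land q) is false.
    At b: \Diamond \neg (\Box s \land q) requires \neg (\Box s \land q) at some successor in {b}.
      At b: \neg (\Box s \land q) is false.
    So \Diamond \neg (\Box s \land q) is false at b.
Satisfying worlds: {e}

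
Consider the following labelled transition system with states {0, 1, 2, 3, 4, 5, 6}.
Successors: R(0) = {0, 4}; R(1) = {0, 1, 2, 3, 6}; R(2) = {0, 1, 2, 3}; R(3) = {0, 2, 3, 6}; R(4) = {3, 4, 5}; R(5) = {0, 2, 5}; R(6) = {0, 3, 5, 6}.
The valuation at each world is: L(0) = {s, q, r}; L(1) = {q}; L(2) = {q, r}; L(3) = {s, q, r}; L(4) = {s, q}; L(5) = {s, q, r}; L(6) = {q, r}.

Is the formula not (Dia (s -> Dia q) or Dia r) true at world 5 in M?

No

At 5: Dia (s -> Dia q) or Dia r is true, so not (Dia (s -> Dia q) or Dia r) is false.
  At 5: Dia (s -> Dia q) is true, Dia r is true, so Dia (s -> Dia q) or Dia r is true.
    At 5: Dia (s -> Dia q) requires s -> Dia q at some successor in {0, 2, 5}.
      s -> Dia q holds at 0, so Dia (s -> Dia q) is true at 5.
    At 5: Dia r requires r at some successor in {0, 2, 5}.
      r holds at 0, so Dia r is true at 5.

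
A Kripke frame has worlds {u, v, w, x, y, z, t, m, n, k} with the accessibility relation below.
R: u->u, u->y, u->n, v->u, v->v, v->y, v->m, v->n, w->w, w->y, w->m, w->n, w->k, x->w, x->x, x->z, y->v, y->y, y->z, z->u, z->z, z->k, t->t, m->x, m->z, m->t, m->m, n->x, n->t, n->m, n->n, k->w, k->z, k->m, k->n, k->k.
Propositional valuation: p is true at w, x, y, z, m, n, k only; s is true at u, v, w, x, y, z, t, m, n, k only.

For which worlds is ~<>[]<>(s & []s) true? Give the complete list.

none

Let φ = ~<>[]<>(s & []s). Evaluate φ at each world:
  u (successors {u, y, n}): φ is false.
  v (successors {u, v, y, m, n}): φ is false.
  w (successors {w, y, m, n, k}): φ is false.
  x (successors {w, x, z}): φ is false.
  y (successors {v, y, z}): φ is false.
  z (successors {u, z, k}): φ is false.
  t (successors {t}): φ is false.
  m (successors {x, z, t, m}): φ is false.
  n (successors {x, t, m, n}): φ is false.
  k (successors {w, z, m, n, k}): φ is false.
For instance, at w:
  At w: <>[]<>(s & []s) is true, so ~<>[]<>(s & []s) is false.
    At w: <>[]<>(s & []s) requires []<>(s & []s) at some successor in {w, y, m, n, k}.
      []<>(s & []s) holds at w, so <>[]<>(s & []s) is true at w.
Satisfying worlds: none.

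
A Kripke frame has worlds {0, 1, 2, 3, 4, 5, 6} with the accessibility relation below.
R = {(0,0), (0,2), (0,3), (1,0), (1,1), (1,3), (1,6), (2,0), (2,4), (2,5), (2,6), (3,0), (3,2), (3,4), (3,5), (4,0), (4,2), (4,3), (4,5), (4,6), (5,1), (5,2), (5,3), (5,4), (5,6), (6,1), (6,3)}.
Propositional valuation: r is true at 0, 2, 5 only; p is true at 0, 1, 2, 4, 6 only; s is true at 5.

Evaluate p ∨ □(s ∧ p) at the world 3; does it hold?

No

At 3: p is false, □(s ∧ p) is false, so p ∨ □(s ∧ p) is false.
  At 3: □(s ∧ p) requires s ∧ p at every successor {0, 2, 4, 5}.
    s ∧ p fails at 0, so □(s ∧ p) is false at 3.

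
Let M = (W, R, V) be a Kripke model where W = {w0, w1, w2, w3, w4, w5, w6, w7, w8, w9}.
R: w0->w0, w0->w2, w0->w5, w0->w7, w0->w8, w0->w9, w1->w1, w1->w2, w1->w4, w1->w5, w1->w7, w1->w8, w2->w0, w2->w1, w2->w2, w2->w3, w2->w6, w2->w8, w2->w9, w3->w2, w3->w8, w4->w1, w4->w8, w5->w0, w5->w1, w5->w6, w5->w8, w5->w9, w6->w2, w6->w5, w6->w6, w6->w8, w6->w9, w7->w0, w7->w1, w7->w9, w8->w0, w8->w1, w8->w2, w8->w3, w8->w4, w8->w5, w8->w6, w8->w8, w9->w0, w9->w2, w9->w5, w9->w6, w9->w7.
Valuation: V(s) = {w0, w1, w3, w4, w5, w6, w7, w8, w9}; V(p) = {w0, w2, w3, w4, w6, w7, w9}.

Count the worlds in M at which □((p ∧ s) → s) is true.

10

Recall that □ψ holds at a world iff ψ holds at every accessible world, and ◇ψ holds iff ψ holds at some accessible world.
Let φ = □((p ∧ s) → s). Evaluate φ at each world:
  w0 (successors {w0, w2, w5, w7, w8, w9}): φ is true.
  w1 (successors {w1, w2, w4, w5, w7, w8}): φ is true.
  w2 (successors {w0, w1, w2, w3, w6, w8, w9}): φ is true.
  w3 (successors {w2, w8}): φ is true.
  w4 (successors {w1, w8}): φ is true.
  w5 (successors {w0, w1, w6, w8, w9}): φ is true.
  w6 (successors {w2, w5, w6, w8, w9}): φ is true.
  w7 (successors {w0, w1, w9}): φ is true.
  w8 (successors {w0, w1, w2, w3, w4, w5, w6, w8}): φ is true.
  w9 (successors {w0, w2, w5, w6, w7}): φ is true.
For instance, at w9:
  At w9: □((p ∧ s) → s) requires (p ∧ s) → s at every successor {w0, w2, w5, w6, w7}.
    At w0: (p ∧ s) → s is true.
    At w2: (p ∧ s) → s is true.
    At w5: (p ∧ s) → s is true.
    At w6: (p ∧ s) → s is true.
    At w7: (p ∧ s) → s is true.
  So □((p ∧ s) → s) is true at w9.
Satisfying worlds: {w0, w1, w2, w3, w4, w5, w6, w7, w8, w9}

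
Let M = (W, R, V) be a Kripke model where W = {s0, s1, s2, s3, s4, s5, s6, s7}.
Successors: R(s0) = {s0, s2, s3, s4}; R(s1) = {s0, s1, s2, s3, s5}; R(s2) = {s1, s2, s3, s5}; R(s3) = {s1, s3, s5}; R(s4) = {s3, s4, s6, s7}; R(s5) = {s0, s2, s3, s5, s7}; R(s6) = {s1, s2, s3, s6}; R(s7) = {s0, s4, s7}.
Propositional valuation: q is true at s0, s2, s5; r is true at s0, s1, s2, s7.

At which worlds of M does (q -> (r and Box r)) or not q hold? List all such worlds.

s1, s3, s4, s6, s7

Let φ = (q -> (r and Box r)) or not q. Evaluate φ at each world:
  s0 (successors {s0, s2, s3, s4}): φ is false.
  s1 (successors {s0, s1, s2, s3, s5}): φ is true.
  s2 (successors {s1, s2, s3, s5}): φ is false.
  s3 (successors {s1, s3, s5}): φ is true.
  s4 (successors {s3, s4, s6, s7}): φ is true.
  s5 (successors {s0, s2, s3, s5, s7}): φ is false.
  s6 (successors {s1, s2, s3, s6}): φ is true.
  s7 (successors {s0, s4, s7}): φ is true.
For instance, at s0:
  At s0: q -> (r and Box r) is false, not q is false, so (q -> (r and Box r)) or not q is false.
    At s0: q is true, r and Box r is false, so q -> (r and Box r) is false.
      At s0: r is true, Box r is false, so r and Box r is false.
Satisfying worlds: {s1, s3, s4, s6, s7}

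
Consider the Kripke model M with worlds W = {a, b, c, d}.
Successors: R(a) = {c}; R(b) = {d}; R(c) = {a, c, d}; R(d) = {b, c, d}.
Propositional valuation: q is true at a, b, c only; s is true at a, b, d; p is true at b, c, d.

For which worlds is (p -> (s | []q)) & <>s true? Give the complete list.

Let φ = (p -> (s | []q)) & <>s. Evaluate φ at each world:
  a (successors {c}): φ is false.
  b (successors {d}): φ is true.
  c (successors {a, c, d}): φ is false.
  d (successors {b, c, d}): φ is true.
For instance, at a:
  At a: p -> (s | []q) is true, <>s is false, so (p -> (s | []q)) & <>s is false.
    At a: p is false, s | []q is true, so p -> (s | []q) is true.
      At a: s is true, []q is true, so s | []q is true.
    At a: <>s requires s at some successor in {c}.
      At c: s is false.
    So <>s is false at a.
Satisfying worlds: {b, d}

b, d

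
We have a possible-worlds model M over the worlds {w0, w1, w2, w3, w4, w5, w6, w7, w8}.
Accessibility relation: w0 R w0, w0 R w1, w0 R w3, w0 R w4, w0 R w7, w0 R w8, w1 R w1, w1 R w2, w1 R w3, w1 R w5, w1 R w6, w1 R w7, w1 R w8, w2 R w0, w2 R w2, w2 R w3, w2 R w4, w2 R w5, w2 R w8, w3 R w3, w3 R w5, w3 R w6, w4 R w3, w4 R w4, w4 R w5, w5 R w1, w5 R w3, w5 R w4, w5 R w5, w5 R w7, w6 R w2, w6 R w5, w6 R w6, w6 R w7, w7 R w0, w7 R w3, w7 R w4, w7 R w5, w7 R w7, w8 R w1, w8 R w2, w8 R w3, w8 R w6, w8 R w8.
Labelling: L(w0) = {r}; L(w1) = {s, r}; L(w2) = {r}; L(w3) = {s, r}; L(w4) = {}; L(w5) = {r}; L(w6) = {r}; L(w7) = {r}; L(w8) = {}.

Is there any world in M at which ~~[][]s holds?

Let φ = ~~[][]s. Evaluate φ at each world:
  w0 (successors {w0, w1, w3, w4, w7, w8}): φ is false.
  w1 (successors {w1, w2, w3, w5, w6, w7, w8}): φ is false.
  w2 (successors {w0, w2, w3, w4, w5, w8}): φ is false.
  w3 (successors {w3, w5, w6}): φ is false.
  w4 (successors {w3, w4, w5}): φ is false.
  w5 (successors {w1, w3, w4, w5, w7}): φ is false.
  w6 (successors {w2, w5, w6, w7}): φ is false.
  w7 (successors {w0, w3, w4, w5, w7}): φ is false.
  w8 (successors {w1, w2, w3, w6, w8}): φ is false.
For instance, at w4:
  At w4: ~[][]s is true, so ~~[][]s is false.
    At w4: [][]s is false, so ~[][]s is true.
      At w4: [][]s requires []s at every successor {w3, w4, w5}.
        []s fails at w3, so [][]s is false at w4.

No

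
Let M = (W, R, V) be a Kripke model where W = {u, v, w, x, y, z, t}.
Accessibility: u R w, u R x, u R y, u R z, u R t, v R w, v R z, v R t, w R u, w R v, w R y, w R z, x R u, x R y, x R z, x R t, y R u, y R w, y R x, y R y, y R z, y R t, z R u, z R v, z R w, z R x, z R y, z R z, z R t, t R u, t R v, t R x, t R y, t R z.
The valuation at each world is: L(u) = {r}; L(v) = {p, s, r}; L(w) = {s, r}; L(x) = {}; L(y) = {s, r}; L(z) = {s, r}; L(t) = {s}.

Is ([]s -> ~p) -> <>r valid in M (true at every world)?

Let φ = ([]s -> ~p) -> <>r. Evaluate φ at each world:
  u (successors {w, x, y, z, t}): φ is true.
  v (successors {w, z, t}): φ is true.
  w (successors {u, v, y, z}): φ is true.
  x (successors {u, y, z, t}): φ is true.
  y (successors {u, w, x, y, z, t}): φ is true.
  z (successors {u, v, w, x, y, z, t}): φ is true.
  t (successors {u, v, x, y, z}): φ is true.
For instance, at u:
  At u: []s -> ~p is true, <>r is true, so ([]s -> ~p) -> <>r is true.
    At u: []s is false, ~p is true, so []s -> ~p is true.
      At u: []s requires s at every successor {w, x, y, z, t}.
        s fails at x, so []s is false at u.
    At u: <>r requires r at some successor in {w, x, y, z, t}.
      r holds at w, so <>r is true at u.

Yes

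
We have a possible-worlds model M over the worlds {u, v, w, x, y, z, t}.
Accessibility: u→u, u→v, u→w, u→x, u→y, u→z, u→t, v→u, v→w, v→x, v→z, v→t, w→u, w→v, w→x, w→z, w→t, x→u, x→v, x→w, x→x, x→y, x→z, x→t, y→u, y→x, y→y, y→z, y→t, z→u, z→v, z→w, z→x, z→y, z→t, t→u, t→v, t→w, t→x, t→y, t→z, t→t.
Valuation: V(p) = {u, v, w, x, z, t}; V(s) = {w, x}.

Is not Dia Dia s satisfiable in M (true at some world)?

No

Let φ = not Dia Dia s. Evaluate φ at each world:
  u (successors {u, v, w, x, y, z, t}): φ is false.
  v (successors {u, w, x, z, t}): φ is false.
  w (successors {u, v, x, z, t}): φ is false.
  x (successors {u, v, w, x, y, z, t}): φ is false.
  y (successors {u, x, y, z, t}): φ is false.
  z (successors {u, v, w, x, y, t}): φ is false.
  t (successors {u, v, w, x, y, z, t}): φ is false.
For instance, at u:
  At u: Dia Dia s is true, so not Dia Dia s is false.
    At u: Dia Dia s requires Dia s at some successor in {u, v, w, x, y, z, t}.
      Dia s holds at u, so Dia Dia s is true at u.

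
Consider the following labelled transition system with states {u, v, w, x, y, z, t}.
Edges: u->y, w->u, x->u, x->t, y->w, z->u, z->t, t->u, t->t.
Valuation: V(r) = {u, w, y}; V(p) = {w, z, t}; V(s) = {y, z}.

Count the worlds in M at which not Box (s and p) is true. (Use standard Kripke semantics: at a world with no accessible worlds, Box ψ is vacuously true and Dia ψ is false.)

6

Let φ = not Box (s and p). Evaluate φ at each world:
  u (successors {y}): φ is true.
  v (successors ∅): φ is false.
  w (successors {u}): φ is true.
  x (successors {u, t}): φ is true.
  y (successors {w}): φ is true.
  z (successors {u, t}): φ is true.
  t (successors {u, t}): φ is true.
For instance, at x:
  At x: Box (s and p) is false, so not Box (s and p) is true.
    At x: Box (s and p) requires s and p at every successor {u, t}.
      s and p fails at u, so Box (s and p) is false at x.
Satisfying worlds: {u, w, x, y, z, t}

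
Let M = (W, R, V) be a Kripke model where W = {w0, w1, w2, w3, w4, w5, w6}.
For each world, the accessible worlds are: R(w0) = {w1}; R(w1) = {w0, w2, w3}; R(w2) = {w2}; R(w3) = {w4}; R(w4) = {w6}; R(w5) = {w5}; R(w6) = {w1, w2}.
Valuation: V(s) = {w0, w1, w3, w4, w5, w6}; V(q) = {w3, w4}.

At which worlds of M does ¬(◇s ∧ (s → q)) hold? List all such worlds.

Recall that ◇ψ holds at a world iff ψ holds at some accessible world.
Let φ = ¬(◇s ∧ (s → q)). Evaluate φ at each world:
  w0 (successors {w1}): φ is true.
  w1 (successors {w0, w2, w3}): φ is true.
  w2 (successors {w2}): φ is true.
  w3 (successors {w4}): φ is false.
  w4 (successors {w6}): φ is false.
  w5 (successors {w5}): φ is true.
  w6 (successors {w1, w2}): φ is true.
For instance, at w0:
  At w0: ◇s ∧ (s → q) is false, so ¬(◇s ∧ (s → q)) is true.
    At w0: ◇s is true, s → q is false, so ◇s ∧ (s → q) is false.
      At w0: ◇s requires s at some successor in {w1}.
        s holds at w1, so ◇s is true at w0.
Satisfying worlds: {w0, w1, w2, w5, w6}

w0, w1, w2, w5, w6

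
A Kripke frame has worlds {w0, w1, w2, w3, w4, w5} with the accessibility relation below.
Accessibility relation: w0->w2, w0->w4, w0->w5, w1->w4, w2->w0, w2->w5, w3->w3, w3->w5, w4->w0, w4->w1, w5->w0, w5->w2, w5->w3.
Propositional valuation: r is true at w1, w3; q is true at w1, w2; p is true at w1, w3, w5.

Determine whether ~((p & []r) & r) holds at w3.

At w3: (p & []r) & r is false, so ~((p & []r) & r) is true.
  At w3: p & []r is false, r is true, so (p & []r) & r is false.
    At w3: p is true, []r is false, so p & []r is false.
      At w3: []r requires r at every successor {w3, w5}.
        r fails at w5, so []r is false at w3.

Yes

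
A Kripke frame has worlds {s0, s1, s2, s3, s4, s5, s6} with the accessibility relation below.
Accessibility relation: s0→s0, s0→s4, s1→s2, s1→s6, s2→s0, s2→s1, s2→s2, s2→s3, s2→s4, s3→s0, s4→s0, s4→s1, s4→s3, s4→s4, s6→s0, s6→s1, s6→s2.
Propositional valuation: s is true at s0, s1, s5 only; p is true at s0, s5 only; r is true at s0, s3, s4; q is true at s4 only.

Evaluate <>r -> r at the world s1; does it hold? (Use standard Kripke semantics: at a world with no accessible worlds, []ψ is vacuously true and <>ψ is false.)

Yes

At s1: <>r is false, r is false, so <>r -> r is true.
  At s1: <>r requires r at some successor in {s2, s6}.
    At s2: r is false.
    At s6: r is false.
  So <>r is false at s1.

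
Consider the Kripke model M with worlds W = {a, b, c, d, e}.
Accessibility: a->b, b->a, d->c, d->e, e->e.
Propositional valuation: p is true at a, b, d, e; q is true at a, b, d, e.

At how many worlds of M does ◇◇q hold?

Let φ = ◇◇q. Evaluate φ at each world:
  a (successors {b}): φ is true.
  b (successors {a}): φ is true.
  c (successors ∅): φ is false.
  d (successors {c, e}): φ is true.
  e (successors {e}): φ is true.
For instance, at a:
  At a: ◇◇q requires ◇q at some successor in {b}.
    ◇q holds at b, so ◇◇q is true at a.
      At b: ◇q requires q at some successor in {a}.
        q holds at a, so ◇q is true at b.
Satisfying worlds: {a, b, d, e}

4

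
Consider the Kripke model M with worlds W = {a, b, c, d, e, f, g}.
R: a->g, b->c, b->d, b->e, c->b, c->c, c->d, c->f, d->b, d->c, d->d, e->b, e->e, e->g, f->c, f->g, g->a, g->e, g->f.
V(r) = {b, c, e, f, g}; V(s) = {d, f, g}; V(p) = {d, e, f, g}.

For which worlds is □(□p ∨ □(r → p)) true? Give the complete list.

a

Let φ = □(□p ∨ □(r → p)). Evaluate φ at each world:
  a (successors {g}): φ is true.
  b (successors {c, d, e}): φ is false.
  c (successors {b, c, d, f}): φ is false.
  d (successors {b, c, d}): φ is false.
  e (successors {b, e, g}): φ is false.
  f (successors {c, g}): φ is false.
  g (successors {a, e, f}): φ is false.
For instance, at a:
  At a: □(□p ∨ □(r → p)) requires □p ∨ □(r → p) at every successor {g}.
      At g: □p is false, □(r → p) is true, so □p ∨ □(r → p) is true.
  So □(□p ∨ □(r → p)) is true at a.
Satisfying worlds: {a}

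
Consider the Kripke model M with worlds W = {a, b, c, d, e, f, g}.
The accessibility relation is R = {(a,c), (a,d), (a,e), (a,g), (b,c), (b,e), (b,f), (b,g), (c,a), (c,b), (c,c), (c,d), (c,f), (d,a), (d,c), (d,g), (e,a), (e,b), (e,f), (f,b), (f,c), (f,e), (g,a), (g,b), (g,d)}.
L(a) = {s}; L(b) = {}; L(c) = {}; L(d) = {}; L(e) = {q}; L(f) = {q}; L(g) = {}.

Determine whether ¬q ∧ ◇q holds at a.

At a: ¬q is true, ◇q is true, so ¬q ∧ ◇q is true.
  At a: ◇q requires q at some successor in {c, d, e, g}.
    q holds at e, so ◇q is true at a.

Yes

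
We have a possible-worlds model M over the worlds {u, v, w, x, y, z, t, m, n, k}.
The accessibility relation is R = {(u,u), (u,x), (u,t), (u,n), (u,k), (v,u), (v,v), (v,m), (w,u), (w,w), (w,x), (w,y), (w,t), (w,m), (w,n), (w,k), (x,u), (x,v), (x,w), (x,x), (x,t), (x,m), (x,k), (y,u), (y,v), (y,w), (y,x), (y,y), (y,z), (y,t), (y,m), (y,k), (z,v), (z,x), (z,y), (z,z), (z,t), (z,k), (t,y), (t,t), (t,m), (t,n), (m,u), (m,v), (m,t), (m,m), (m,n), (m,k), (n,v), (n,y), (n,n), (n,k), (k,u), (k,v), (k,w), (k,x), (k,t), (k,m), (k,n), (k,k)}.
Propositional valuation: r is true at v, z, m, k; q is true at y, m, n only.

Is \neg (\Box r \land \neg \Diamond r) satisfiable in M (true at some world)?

Yes

Recall that \Box ψ holds at a world iff ψ holds at every accessible world, and \Diamond ψ holds iff ψ holds at some accessible world.
Let φ = \neg (\Box r \land \neg \Diamond r). Evaluate φ at each world:
  u (successors {u, x, t, n, k}): φ is true.
  v (successors {u, v, m}): φ is true.
  w (successors {u, w, x, y, t, m, n, k}): φ is true.
  x (successors {u, v, w, x, t, m, k}): φ is true.
  y (successors {u, v, w, x, y, z, t, m, k}): φ is true.
  z (successors {v, x, y, z, t, k}): φ is true.
  t (successors {y, t, m, n}): φ is true.
  m (successors {u, v, t, m, n, k}): φ is true.
  n (successors {v, y, n, k}): φ is true.
  k (successors {u, v, w, x, t, m, n, k}): φ is true.
Detail at u (witness):
  At u: \Box r \land \neg \Diamond r is false, so \neg (\Box r \land \neg \Diamond r) is true.
    At u: \Box r is false, \neg \Diamond r is false, so \Box r \land \neg \Diamond r is false.
      At u: \Box r requires r at every successor {u, x, t, n, k}.
        r fails at u, so \Box r is false at u.
      At u: \Diamond r is true, so \neg \Diamond r is false.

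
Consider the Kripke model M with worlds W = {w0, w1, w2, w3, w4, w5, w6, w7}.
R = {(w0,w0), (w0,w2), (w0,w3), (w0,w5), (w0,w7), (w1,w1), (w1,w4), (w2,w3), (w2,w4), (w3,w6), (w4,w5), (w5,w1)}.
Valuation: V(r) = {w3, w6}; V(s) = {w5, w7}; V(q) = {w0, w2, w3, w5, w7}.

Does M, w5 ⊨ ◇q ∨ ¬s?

No

At w5: ◇q is false, ¬s is false, so ◇q ∨ ¬s is false.
  At w5: ◇q requires q at some successor in {w1}.
    At w1: q is false.
  So ◇q is false at w5.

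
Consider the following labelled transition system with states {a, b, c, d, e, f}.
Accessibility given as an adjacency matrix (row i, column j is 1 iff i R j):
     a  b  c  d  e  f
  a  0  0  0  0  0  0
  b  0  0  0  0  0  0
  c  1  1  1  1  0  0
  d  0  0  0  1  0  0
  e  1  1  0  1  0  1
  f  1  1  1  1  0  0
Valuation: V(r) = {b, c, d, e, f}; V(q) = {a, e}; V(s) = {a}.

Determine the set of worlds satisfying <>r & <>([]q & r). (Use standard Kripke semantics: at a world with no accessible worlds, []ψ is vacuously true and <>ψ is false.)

Recall that []ψ holds at a world iff ψ holds at every accessible world, and <>ψ holds iff ψ holds at some accessible world.
Let φ = <>r & <>([]q & r). Evaluate φ at each world:
  a (successors ∅): φ is false.
  b (successors ∅): φ is false.
  c (successors {a, b, c, d}): φ is true.
  d (successors {d}): φ is false.
  e (successors {a, b, d, f}): φ is true.
  f (successors {a, b, c, d}): φ is true.
For instance, at f:
  At f: <>r is true, <>([]q & r) is true, so <>r & <>([]q & r) is true.
    At f: <>r requires r at some successor in {a, b, c, d}.
      r holds at b, so <>r is true at f.
    At f: <>([]q & r) requires []q & r at some successor in {a, b, c, d}.
      []q & r holds at b, so <>([]q & r) is true at f.
Satisfying worlds: {c, e, f}

c, e, f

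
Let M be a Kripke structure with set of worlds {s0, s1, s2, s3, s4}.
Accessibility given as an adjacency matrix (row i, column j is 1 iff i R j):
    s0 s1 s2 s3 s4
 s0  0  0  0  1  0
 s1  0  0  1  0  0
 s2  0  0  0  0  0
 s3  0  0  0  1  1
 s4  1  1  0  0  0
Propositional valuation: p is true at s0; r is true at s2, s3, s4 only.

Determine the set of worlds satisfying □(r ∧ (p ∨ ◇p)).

Let φ = □(r ∧ (p ∨ ◇p)). Evaluate φ at each world:
  s0 (successors {s3}): φ is false.
  s1 (successors {s2}): φ is false.
  s2 (successors ∅): φ is true.
  s3 (successors {s3, s4}): φ is false.
  s4 (successors {s0, s1}): φ is false.
For instance, at s1:
  At s1: □(r ∧ (p ∨ ◇p)) requires r ∧ (p ∨ ◇p) at every successor {s2}.
    r ∧ (p ∨ ◇p) fails at s2, so □(r ∧ (p ∨ ◇p)) is false at s1.
      At s2: r is true, p ∨ ◇p is false, so r ∧ (p ∨ ◇p) is false.
Satisfying worlds: {s2}

s2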